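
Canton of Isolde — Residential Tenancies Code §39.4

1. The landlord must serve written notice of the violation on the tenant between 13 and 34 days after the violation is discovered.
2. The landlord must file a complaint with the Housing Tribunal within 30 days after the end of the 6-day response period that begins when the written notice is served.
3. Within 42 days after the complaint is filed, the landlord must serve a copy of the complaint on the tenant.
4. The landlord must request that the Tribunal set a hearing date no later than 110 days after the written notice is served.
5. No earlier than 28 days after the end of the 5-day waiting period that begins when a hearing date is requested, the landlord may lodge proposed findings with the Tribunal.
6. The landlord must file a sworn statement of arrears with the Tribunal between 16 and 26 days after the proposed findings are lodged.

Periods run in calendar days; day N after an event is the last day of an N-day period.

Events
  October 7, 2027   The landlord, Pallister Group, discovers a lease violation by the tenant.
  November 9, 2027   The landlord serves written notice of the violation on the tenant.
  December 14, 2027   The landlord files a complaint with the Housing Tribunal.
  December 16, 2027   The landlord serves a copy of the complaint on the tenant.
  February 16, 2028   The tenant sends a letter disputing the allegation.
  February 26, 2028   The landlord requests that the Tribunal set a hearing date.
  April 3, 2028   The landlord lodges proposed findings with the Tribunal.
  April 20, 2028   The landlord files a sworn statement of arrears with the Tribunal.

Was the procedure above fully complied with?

Step 1: the window is 13–34 days after October 7, 2027 (when the violation is discovered), so October 20, 2027 through November 10, 2027; done November 9, 2027 — within the window.
Step 2: 30 days after November 15, 2027 (end of the 6-day response period, which began when the written notice is served on November 9, 2027) is December 15, 2027; December 14, 2027 is within that limit.
Step 3: 42 days after December 14, 2027 (when the complaint is filed) is January 25, 2028; December 16, 2027 is within that limit.
Step 4: 110 days after November 9, 2027 (when the written notice is served) is February 27, 2028; February 26, 2028 is within that limit.
Step 5: the earliest permitted date is 28 days after March 2, 2028 (end of the 5-day waiting period, which began when a hearing date is requested on February 26, 2028), i.e. March 30, 2028; done April 3, 2028 — permitted.
Step 6: the window is 16–26 days after April 3, 2028 (when the proposed findings are lodged), so April 19, 2028 through April 29, 2028; done April 20, 2028, which is between those dates.

Yes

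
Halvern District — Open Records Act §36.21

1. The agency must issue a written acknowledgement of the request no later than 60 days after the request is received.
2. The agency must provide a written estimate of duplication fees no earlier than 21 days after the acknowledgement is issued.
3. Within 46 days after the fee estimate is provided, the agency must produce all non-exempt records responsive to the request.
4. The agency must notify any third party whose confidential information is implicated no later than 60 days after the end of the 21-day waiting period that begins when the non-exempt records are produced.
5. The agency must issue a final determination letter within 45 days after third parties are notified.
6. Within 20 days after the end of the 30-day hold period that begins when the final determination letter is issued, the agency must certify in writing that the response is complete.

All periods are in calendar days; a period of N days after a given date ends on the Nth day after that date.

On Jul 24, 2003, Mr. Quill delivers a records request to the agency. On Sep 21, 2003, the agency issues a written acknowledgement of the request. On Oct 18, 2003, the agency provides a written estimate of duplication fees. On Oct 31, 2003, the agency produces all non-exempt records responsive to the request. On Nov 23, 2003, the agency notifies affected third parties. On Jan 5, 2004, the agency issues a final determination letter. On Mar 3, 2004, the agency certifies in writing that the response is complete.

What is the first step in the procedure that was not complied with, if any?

Step 6

Step 1 — counting 60 days from Jul 24, 2003 (when the request is received) gives a deadline of Sep 22, 2003; done Sep 21, 2003 — timely.
Step 2 — must wait 21 days from Sep 21, 2003 (when the acknowledgement is issued), so not before Oct 12, 2003; done Oct 18, 2003 — permitted.
Step 3 — counting 46 days from Oct 18, 2003 (when the fee estimate is provided) gives a deadline of Dec 3, 2003; Oct 31, 2003 is within that limit.
Step 4 — counting 60 days from Nov 21, 2003 (end of the 21-day waiting period, which began when the non-exempt records are produced on Oct 31, 2003) gives a deadline of Jan 20, 2004; completed Nov 23, 2003, before the deadline.
Step 5 — counting 45 days from Nov 23, 2003 (when third parties are notified) gives a deadline of Jan 7, 2004; completed Jan 5, 2004, before the deadline.
Step 6 — counting 20 days from Feb 4, 2004 (end of the 30-day hold period, which began when the final determination letter is issued on Jan 5, 2004) gives a deadline of Feb 24, 2004; done Mar 3, 2004 — 8 days late.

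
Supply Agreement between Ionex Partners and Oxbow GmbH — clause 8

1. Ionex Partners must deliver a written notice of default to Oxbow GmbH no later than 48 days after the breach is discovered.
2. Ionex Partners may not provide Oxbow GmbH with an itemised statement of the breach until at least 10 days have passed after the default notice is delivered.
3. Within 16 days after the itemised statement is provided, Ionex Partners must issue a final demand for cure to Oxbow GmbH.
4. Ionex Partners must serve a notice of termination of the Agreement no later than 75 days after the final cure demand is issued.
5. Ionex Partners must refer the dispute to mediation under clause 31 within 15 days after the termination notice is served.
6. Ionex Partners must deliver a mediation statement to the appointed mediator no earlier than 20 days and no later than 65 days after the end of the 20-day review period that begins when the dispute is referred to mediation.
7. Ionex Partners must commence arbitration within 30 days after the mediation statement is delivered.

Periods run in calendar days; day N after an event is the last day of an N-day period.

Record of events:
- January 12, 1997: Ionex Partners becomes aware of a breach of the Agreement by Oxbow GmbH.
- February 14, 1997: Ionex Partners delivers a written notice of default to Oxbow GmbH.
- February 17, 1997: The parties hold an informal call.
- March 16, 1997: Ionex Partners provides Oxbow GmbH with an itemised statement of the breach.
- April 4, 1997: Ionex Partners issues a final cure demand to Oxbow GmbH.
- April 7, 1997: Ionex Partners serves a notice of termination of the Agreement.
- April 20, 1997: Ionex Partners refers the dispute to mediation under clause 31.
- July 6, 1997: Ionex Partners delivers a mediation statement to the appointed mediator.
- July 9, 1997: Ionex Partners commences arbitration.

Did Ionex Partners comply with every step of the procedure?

No

(1) due by January 12, 1997 + 48 days = March 1, 1997; February 14, 1997 is within that limit.
(2) permitted from February 14, 1997 + 10 days = February 24, 1997 onward; March 16, 1997 is on or after that date.
(3) due by March 16, 1997 + 16 days = April 1, 1997; done April 4, 1997 — 3 days late.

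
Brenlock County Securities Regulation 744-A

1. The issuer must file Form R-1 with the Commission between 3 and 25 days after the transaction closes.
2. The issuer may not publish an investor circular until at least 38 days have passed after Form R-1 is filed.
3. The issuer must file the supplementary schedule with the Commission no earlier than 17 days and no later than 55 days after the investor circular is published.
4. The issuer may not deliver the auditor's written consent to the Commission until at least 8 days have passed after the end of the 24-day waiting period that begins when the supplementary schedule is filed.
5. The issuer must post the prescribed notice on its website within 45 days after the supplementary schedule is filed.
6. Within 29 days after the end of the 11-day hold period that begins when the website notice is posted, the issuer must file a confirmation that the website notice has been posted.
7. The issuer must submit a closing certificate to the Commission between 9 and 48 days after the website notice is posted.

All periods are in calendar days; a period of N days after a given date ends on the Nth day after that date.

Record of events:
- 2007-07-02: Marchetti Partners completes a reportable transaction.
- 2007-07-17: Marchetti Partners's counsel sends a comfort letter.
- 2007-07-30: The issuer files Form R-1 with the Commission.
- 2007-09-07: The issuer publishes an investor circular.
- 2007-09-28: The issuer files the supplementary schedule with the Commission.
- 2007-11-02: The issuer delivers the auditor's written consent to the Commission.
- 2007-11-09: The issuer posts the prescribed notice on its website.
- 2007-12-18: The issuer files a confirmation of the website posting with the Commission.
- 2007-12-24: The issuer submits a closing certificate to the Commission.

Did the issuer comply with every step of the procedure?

No

(1) the permitted window runs from 2007-07-02 + 3 = 2007-07-05 to 2007-07-02 + 25 = 2007-07-27; 2007-07-30 is 3 days past the end of the window.
Later steps need not be reached.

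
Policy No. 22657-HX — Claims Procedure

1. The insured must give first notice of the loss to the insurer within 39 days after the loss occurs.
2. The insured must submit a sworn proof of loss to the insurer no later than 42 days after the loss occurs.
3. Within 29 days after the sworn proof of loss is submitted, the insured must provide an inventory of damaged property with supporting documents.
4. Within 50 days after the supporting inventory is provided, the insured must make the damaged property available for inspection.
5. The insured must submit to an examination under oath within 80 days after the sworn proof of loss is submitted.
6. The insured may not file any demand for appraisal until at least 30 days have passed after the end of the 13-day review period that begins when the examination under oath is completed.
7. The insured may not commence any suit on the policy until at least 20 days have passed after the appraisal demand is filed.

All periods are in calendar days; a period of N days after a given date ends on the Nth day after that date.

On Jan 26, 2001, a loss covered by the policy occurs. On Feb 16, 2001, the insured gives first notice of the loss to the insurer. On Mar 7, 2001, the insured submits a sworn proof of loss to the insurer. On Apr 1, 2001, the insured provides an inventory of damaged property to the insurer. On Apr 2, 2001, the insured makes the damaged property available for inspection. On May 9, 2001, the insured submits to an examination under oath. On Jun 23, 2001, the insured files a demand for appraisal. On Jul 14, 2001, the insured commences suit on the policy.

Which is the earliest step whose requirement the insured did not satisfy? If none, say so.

None — every step was satisfied

(1) due by Jan 26, 2001 + 39 days = Mar 6, 2001; completed Feb 16, 2001, before the deadline.
(2) due by Jan 26, 2001 + 42 days = Mar 9, 2001; completed Mar 7, 2001, before the deadline.
(3) due by Mar 7, 2001 + 29 days = Apr 5, 2001; completed Apr 1, 2001, before the deadline.
(4) due by Apr 1, 2001 + 50 days = May 21, 2001; done Apr 2, 2001 — timely.
(5) due by Mar 7, 2001 + 80 days = May 26, 2001; done May 9, 2001 — timely.
(6) permitted from May 22, 2001 + 30 days = Jun 21, 2001 onward; done Jun 23, 2001, after the minimum wait.
(7) permitted from Jun 23, 2001 + 20 days = Jul 13, 2001 onward; done Jul 14, 2001, after the minimum wait.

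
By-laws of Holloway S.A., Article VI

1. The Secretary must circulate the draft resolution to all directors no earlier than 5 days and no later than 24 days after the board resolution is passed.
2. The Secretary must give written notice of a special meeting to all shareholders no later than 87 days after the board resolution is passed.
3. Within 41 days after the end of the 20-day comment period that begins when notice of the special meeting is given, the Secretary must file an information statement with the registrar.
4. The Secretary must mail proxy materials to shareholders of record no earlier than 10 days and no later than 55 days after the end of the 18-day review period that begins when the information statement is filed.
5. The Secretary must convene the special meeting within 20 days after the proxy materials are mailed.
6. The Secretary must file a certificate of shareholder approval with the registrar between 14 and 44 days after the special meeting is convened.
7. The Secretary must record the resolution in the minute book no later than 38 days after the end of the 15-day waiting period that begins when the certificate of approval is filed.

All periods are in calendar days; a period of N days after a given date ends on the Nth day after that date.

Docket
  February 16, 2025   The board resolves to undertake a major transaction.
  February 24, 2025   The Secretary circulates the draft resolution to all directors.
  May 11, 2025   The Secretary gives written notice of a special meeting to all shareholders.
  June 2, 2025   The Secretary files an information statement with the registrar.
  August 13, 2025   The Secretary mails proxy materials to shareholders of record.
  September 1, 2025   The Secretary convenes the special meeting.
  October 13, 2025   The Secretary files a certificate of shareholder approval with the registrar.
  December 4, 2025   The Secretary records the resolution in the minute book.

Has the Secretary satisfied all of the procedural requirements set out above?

Yes

Step 1 — 5 and 24 days from February 16, 2025 (when the board resolution is passed) are February 21, 2025 and March 12, 2025 respectively; done February 24, 2025 — within the window.
Step 2 — counting 87 days from February 16, 2025 (when the board resolution is passed) gives a deadline of May 14, 2025; May 11, 2025 is within that limit.
Step 3 — counting 41 days from May 31, 2025 (end of the 20-day comment period, which began when notice of the special meeting is given on May 11, 2025) gives a deadline of July 11, 2025; completed June 2, 2025, before the deadline.
Step 4 — 10 and 55 days from June 20, 2025 (end of the 18-day review period, which began when the information statement is filed on June 2, 2025) are June 30, 2025 and August 14, 2025 respectively; done August 13, 2025, which is between those dates.
Step 5 — counting 20 days from August 13, 2025 (when the proxy materials are mailed) gives a deadline of September 2, 2025; completed September 1, 2025, before the deadline.
Step 6 — 14 and 44 days from September 1, 2025 (when the special meeting is convened) are September 15, 2025 and October 15, 2025 respectively; done October 13, 2025 — within the window.
Step 7 — counting 38 days from October 28, 2025 (end of the 15-day waiting period, which began when the certificate of approval is filed on October 13, 2025) gives a deadline of December 5, 2025; done December 4, 2025 — timely.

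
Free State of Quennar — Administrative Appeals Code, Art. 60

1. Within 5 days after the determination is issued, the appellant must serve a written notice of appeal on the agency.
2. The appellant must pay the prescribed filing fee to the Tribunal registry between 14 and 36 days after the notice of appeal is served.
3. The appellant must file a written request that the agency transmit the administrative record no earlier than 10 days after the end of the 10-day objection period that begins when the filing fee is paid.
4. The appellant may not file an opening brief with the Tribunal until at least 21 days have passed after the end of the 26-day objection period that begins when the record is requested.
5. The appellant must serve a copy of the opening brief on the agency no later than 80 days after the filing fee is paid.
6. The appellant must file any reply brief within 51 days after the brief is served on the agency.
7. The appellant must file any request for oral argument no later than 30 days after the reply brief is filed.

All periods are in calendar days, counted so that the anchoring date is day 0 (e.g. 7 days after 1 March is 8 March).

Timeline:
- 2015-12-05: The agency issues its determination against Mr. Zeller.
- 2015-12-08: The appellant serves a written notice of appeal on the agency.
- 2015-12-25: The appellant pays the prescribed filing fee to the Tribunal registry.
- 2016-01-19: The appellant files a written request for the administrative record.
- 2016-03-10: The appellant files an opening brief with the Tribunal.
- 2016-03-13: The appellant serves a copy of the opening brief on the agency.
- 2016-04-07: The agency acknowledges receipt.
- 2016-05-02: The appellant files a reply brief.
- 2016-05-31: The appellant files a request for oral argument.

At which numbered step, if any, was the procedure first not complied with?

None — every step was satisfied

Step 1: 5 days after 2015-12-05 (when the determination is issued) is 2015-12-10; done 2015-12-08 — timely.
Step 2: the window is 14–36 days after 2015-12-08 (when the notice of appeal is served), so 2015-12-22 through 2016-01-13; 2015-12-25 falls inside that range.
Step 3: the earliest permitted date is 10 days after 2016-01-04 (end of the 10-day objection period, which began when the filing fee is paid on 2015-12-25), i.e. 2016-01-14; 2016-01-19 is on or after that date.
Step 4: the earliest permitted date is 21 days after 2016-02-14 (end of the 26-day objection period, which began when the record is requested on 2016-01-19), i.e. 2016-03-06; done 2016-03-10, after the minimum wait.
Step 5: 80 days after 2015-12-25 (when the filing fee is paid) is 2016-03-14; 2016-03-13 is within that limit.
Step 6: 51 days after 2016-03-13 (when the brief is served on the agency) is 2016-05-03; 2016-05-02 is within that limit.
Step 7: 30 days after 2016-05-02 (when the reply brief is filed) is 2016-06-01; 2016-05-31 is within that limit.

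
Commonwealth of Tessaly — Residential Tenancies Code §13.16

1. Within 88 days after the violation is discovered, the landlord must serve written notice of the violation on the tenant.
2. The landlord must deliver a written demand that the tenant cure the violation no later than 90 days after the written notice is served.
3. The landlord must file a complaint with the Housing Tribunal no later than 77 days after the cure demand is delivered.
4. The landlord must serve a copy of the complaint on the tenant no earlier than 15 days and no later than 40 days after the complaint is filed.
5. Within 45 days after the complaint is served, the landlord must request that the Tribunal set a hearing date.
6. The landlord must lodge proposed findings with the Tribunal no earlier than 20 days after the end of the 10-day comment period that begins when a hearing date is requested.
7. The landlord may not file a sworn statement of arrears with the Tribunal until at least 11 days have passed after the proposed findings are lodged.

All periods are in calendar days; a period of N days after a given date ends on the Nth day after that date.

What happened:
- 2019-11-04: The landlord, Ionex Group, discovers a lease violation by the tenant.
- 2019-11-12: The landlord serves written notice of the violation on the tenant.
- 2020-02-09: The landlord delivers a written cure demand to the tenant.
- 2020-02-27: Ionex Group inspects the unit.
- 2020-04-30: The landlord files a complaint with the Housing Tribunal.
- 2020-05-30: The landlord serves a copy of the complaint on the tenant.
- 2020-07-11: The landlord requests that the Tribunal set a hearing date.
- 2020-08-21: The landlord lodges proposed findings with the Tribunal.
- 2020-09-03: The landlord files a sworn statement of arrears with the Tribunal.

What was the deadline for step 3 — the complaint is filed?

2020-04-26

Step 3 runs from 2020-02-09, when the cure demand is delivered. 77 days after 2020-02-09 is 2020-04-26.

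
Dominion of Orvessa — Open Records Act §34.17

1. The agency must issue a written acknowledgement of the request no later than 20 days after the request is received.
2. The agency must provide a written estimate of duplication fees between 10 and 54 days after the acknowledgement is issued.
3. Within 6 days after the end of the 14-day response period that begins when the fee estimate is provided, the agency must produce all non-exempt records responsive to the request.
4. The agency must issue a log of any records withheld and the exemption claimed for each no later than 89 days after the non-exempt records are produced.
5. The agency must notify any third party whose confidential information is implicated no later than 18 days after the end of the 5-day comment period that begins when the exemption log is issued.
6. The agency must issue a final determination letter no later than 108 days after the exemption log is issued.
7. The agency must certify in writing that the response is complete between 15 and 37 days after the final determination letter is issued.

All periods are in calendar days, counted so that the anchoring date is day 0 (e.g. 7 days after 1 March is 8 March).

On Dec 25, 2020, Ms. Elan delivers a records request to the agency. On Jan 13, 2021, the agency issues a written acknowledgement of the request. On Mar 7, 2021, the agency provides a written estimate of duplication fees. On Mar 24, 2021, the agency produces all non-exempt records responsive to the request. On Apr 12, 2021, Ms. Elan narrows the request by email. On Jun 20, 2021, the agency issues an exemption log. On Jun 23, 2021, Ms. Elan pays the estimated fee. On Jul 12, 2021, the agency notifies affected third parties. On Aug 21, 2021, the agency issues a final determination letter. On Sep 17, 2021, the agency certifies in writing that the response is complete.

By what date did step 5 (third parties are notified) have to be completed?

The exemption log is issued on Jun 20, 2021; the 5-day comment period therefore ends Jun 25, 2021, and step 5 runs from that date. 18 days after Jun 25, 2021 is Jul 13, 2021.

Jul 13, 2021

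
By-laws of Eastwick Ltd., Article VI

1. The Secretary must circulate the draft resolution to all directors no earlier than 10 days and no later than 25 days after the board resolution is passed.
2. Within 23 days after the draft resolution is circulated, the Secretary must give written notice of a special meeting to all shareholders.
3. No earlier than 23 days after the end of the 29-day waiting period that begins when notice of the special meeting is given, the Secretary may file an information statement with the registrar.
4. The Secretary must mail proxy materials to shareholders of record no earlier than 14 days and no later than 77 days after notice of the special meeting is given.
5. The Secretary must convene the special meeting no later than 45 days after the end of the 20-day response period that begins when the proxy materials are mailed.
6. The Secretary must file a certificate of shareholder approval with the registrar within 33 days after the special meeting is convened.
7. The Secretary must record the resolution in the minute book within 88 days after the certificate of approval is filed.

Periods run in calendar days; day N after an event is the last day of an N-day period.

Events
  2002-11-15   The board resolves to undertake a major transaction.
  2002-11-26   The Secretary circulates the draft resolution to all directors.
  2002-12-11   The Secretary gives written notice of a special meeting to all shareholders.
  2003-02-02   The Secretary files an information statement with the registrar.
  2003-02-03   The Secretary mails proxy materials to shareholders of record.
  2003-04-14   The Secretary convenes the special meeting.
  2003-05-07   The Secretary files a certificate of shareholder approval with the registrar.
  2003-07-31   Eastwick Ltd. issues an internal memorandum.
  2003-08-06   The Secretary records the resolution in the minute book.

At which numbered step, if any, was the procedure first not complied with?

Step 1: the window is 10–25 days after 2002-11-15 (when the board resolution is passed), so 2002-11-25 through 2002-12-10; 2002-11-26 falls inside that range.
Step 2: 23 days after 2002-11-26 (when the draft resolution is circulated) is 2002-12-19; completed 2002-12-11, before the deadline.
Step 3: the earliest permitted date is 23 days after 2003-01-09 (end of the 29-day waiting period, which began when notice of the special meeting is given on 2002-12-11), i.e. 2003-02-01; done 2003-02-02, after the minimum wait.
Step 4: the window is 14–77 days after 2002-12-11 (when notice of the special meeting is given), so 2002-12-25 through 2003-02-26; done 2003-02-03, which is between those dates.
Step 5: 45 days after 2003-02-23 (end of the 20-day response period, which began when the proxy materials are mailed on 2003-02-03) is 2003-04-09; 2003-04-14 misses that deadline by 5 days.

Step 5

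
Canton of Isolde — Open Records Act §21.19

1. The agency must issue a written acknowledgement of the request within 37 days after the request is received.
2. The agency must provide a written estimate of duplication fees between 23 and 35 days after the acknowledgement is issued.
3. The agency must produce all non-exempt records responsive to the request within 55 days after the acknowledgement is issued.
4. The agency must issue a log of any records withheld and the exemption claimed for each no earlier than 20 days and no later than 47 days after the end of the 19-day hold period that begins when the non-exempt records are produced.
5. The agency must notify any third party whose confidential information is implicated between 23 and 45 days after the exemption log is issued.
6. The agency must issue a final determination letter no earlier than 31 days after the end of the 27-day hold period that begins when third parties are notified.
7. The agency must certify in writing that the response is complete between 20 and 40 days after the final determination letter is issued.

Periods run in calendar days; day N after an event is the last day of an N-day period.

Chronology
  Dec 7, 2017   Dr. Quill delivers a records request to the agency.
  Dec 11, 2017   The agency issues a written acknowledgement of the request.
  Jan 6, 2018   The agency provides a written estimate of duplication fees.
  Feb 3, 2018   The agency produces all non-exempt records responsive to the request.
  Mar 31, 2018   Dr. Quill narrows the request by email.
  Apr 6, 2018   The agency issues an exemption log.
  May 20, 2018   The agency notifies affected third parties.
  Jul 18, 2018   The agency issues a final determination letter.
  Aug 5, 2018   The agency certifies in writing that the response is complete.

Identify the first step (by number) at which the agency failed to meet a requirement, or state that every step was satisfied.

Step 7

(1) due by Dec 7, 2017 + 37 days = Jan 13, 2018; done Dec 11, 2017 — timely.
(2) the permitted window runs from Dec 11, 2017 + 23 = Jan 3, 2018 to Dec 11, 2017 + 35 = Jan 15, 2018; done Jan 6, 2018 — within the window.
(3) due by Dec 11, 2017 + 55 days = Feb 4, 2018; completed Feb 3, 2018, before the deadline.
(4) the permitted window runs from Feb 22, 2018 + 20 = Mar 14, 2018 to Feb 22, 2018 + 47 = Apr 10, 2018; done Apr 6, 2018 — within the window.
(5) the permitted window runs from Apr 6, 2018 + 23 = Apr 29, 2018 to Apr 6, 2018 + 45 = May 21, 2018; May 20, 2018 falls inside that range.
(6) permitted from Jun 16, 2018 + 31 days = Jul 17, 2018 onward; done Jul 18, 2018, after the minimum wait.
(7) the permitted window runs from Jul 18, 2018 + 20 = Aug 7, 2018 to Jul 18, 2018 + 40 = Aug 27, 2018; done Aug 5, 2018 — 2 days before the window opened.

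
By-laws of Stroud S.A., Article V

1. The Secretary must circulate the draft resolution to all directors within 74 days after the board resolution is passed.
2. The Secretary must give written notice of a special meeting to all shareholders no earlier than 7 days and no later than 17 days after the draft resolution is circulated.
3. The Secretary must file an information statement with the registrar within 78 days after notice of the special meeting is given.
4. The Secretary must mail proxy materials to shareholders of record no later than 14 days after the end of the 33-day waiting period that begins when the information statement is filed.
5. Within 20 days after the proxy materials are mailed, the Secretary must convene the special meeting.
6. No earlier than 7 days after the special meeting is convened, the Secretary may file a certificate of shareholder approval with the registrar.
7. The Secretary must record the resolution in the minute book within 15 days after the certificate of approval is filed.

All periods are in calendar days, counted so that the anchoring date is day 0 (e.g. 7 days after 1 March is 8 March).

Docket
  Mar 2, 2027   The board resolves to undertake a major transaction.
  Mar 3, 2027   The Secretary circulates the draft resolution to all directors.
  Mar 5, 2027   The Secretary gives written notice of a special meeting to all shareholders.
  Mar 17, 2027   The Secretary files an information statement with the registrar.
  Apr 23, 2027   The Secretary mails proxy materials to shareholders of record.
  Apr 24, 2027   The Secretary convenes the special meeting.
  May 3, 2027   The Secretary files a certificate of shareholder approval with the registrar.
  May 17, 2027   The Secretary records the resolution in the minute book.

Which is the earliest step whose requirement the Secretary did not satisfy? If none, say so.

Step 1 — counting 74 days from Mar 2, 2027 (when the board resolution is passed) gives a deadline of May 15, 2027; Mar 3, 2027 is within that limit.
Step 2 — 7 and 17 days from Mar 3, 2027 (when the draft resolution is circulated) are Mar 10, 2027 and Mar 20, 2027 respectively; Mar 5, 2027 is 5 days too early.

Step 2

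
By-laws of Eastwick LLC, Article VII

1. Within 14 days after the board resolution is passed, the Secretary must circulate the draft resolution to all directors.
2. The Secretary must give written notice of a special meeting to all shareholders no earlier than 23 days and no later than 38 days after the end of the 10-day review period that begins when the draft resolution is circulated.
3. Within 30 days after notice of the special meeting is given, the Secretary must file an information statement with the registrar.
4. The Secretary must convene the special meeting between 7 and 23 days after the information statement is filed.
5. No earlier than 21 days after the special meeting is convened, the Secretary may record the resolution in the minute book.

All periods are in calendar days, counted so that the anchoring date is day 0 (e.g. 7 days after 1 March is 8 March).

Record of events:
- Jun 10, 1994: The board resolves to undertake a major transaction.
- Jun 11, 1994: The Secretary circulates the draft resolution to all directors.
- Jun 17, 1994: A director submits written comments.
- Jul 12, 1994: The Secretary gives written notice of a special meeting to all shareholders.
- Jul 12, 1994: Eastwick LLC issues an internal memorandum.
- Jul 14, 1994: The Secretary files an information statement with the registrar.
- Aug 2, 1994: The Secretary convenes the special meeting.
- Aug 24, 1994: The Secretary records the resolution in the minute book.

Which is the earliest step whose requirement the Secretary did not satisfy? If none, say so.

Step 2

Step 1: 14 days after Jun 10, 1994 (when the board resolution is passed) is Jun 24, 1994; done Jun 11, 1994 — timely.
Step 2: the window is 23–38 days after Jun 21, 1994 (end of the 10-day review period, which began when the draft resolution is circulated on Jun 11, 1994), so Jul 14, 1994 through Jul 29, 1994; Jul 12, 1994 is 2 days too early.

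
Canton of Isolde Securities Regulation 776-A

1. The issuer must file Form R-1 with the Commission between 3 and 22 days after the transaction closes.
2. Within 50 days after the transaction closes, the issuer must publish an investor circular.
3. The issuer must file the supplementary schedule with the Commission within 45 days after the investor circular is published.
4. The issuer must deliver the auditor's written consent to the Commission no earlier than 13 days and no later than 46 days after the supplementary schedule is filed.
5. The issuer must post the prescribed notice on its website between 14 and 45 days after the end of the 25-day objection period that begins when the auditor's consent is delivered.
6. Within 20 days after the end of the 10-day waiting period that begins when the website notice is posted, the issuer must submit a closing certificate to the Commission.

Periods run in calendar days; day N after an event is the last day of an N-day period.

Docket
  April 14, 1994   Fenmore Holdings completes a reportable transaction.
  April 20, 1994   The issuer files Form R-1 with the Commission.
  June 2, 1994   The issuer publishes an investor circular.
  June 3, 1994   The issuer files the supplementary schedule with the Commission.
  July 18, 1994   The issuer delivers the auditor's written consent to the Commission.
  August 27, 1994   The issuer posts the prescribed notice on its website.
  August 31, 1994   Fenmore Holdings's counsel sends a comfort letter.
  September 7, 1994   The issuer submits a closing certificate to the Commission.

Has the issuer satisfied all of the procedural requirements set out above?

Yes

Step 1 — 3 and 22 days from April 14, 1994 (when the transaction closes) are April 17, 1994 and May 6, 1994 respectively; done April 20, 1994 — within the window.
Step 2 — counting 50 days from April 14, 1994 (when the transaction closes) gives a deadline of June 3, 1994; completed June 2, 1994, before the deadline.
Step 3 — counting 45 days from June 2, 1994 (when the investor circular is published) gives a deadline of July 17, 1994; June 3, 1994 is within that limit.
Step 4 — 13 and 46 days from June 3, 1994 (when the supplementary schedule is filed) are June 16, 1994 and July 19, 1994 respectively; July 18, 1994 falls inside that range.
Step 5 — 14 and 45 days from August 12, 1994 (end of the 25-day objection period, which began when the auditor's consent is delivered on July 18, 1994) are August 26, 1994 and September 26, 1994 respectively; August 27, 1994 falls inside that range.
Step 6 — counting 20 days from September 6, 1994 (end of the 10-day waiting period, which began when the website notice is posted on August 27, 1994) gives a deadline of September 26, 1994; completed September 7, 1994, before the deadline.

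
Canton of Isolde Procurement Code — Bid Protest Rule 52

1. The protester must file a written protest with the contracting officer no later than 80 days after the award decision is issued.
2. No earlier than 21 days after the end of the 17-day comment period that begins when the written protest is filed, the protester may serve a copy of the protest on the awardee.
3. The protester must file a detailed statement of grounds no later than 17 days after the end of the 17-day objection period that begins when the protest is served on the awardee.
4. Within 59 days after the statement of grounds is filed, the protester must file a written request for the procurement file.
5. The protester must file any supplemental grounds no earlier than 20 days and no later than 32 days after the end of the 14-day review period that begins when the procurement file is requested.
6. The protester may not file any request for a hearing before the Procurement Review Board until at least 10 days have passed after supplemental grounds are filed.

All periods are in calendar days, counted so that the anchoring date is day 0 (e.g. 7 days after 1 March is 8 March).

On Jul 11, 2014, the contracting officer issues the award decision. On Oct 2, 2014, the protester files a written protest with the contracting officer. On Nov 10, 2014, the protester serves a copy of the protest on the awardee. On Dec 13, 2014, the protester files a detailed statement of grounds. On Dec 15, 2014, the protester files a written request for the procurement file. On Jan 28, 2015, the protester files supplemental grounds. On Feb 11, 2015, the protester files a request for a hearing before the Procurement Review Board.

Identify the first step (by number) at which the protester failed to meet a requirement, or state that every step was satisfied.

Step 1 — counting 80 days from Jul 11, 2014 (when the award decision is issued) gives a deadline of Sep 29, 2014; Oct 2, 2014 misses that deadline by 3 days.
No need to go further; step 1 was not satisfied.

Step 1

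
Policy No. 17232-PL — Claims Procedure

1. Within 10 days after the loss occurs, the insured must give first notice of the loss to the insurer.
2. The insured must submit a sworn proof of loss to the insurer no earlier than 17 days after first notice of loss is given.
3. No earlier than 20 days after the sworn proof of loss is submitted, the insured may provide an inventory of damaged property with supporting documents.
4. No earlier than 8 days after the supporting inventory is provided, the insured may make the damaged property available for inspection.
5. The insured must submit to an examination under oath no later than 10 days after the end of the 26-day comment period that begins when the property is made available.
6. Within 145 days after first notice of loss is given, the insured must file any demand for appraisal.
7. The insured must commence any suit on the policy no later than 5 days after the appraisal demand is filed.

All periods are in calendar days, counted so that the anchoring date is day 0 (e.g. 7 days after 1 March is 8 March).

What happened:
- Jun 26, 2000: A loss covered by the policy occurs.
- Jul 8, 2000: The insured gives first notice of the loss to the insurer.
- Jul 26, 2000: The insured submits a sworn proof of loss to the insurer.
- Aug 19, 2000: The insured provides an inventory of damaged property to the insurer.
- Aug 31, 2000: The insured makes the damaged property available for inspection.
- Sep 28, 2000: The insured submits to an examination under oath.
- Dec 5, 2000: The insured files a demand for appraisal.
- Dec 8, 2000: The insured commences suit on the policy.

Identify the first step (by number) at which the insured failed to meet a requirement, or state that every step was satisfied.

Step 1

Step 1: 10 days after Jun 26, 2000 (when the loss occurs) is Jul 6, 2000; done Jul 8, 2000 — 2 days late.
The analysis stops there.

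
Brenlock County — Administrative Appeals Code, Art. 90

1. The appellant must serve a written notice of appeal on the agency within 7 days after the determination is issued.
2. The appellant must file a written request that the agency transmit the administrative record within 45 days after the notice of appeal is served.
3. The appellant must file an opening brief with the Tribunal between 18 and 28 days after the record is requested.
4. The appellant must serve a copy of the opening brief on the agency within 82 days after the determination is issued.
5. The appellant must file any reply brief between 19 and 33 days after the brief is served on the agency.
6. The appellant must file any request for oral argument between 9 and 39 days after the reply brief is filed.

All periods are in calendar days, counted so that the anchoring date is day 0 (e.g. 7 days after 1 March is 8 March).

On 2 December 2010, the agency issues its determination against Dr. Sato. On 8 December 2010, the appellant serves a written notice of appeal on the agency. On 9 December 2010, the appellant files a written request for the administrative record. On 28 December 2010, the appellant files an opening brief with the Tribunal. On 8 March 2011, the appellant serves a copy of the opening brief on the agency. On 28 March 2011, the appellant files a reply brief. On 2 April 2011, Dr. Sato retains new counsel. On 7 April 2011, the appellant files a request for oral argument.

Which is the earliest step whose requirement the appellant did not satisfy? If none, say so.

Step 4

(1) due by 2 December 2010 + 7 days = 9 December 2010; completed 8 December 2010, before the deadline.
(2) due by 8 December 2010 + 45 days = 22 January 2011; done 9 December 2010 — timely.
(3) the permitted window runs from 9 December 2010 + 18 = 27 December 2010 to 9 December 2010 + 28 = 6 January 2011; done 28 December 2010 — within the window.
(4) due by 2 December 2010 + 82 days = 22 February 2011; not done until 8 March 2011, 14 days after the deadline.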